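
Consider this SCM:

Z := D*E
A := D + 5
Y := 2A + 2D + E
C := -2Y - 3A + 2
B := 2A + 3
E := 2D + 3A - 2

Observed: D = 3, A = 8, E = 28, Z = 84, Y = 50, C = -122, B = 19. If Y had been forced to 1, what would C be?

The intervention breaks the incoming arrows to Y: Y := 2A + 2D + E no longer applies, and Y = 1.
A = D + 5  [with D=3]  = 8
C = -2Y - 3A + 2  [with Y=1, A=8]  = -24

-24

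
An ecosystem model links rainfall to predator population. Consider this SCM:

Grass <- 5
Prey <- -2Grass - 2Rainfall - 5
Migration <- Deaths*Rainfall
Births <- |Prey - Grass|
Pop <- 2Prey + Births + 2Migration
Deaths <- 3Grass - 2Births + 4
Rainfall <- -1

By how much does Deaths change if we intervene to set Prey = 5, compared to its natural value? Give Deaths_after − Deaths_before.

do(Prey=5) replaces the equation Prey <- -2Grass - 2Rainfall - 5 with the constant Prey = 5.
Births = |Prey - Grass|  [with Prey=5, Grass=5]  = 0
Deaths = 3Grass - 2Births + 4  [with Grass=5, Births=0]  = 19
Without intervention: Prey = -2Grass - 2Rainfall - 5  [with Grass=5, Rainfall=-1]  = -13; Births = |Prey - Grass|  [with Prey=-13, Grass=5]  = 18; Deaths = 3Grass - 2Births + 4  [with Grass=5, Births=18]  = -17.
Change = 19 − (-17) = 36.

36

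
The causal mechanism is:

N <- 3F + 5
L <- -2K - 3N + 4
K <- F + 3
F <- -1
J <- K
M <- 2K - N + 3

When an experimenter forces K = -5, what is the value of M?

do(K=-5) replaces the equation K <- F + 3 with the constant K = -5.
N = 3F + 5  [with F=-1]  = 2
M = 2K - N + 3  [with K=-5, N=2]  = -9

-9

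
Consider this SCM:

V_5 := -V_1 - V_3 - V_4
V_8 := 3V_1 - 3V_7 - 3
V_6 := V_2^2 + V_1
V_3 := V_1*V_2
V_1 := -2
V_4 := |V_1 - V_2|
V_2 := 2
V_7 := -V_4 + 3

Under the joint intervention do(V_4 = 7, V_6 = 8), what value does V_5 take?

Setting V_4 = 7, V_6 = 8 by intervention discards those variables' equations.
V_3 = V_1*V_2  [with V_1=-2, V_2=2]  = -4
V_5 = -V_1 - V_3 - V_4  [with V_1=-2, V_3=-4, V_4=7]  = -1

-1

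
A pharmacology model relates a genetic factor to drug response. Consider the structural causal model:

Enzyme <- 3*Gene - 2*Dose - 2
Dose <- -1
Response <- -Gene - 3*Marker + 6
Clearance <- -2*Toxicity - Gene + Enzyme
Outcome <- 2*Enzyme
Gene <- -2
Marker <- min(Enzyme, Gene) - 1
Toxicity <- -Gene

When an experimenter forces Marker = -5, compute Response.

Intervening sets Marker = -5 and removes its equation (Marker <- min(Enzyme, Gene) - 1).
Response = -Gene - 3*Marker + 6  [with Gene=-2, Marker=-5]  = 23

23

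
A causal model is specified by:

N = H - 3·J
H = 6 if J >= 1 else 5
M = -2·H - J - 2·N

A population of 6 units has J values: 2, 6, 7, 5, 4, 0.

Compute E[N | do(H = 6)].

-6

Under do(H=6), H's equation is replaced by H=6 for every unit. Per-unit N: 0, -12, -15, -9, -6, 6. Mean = -6.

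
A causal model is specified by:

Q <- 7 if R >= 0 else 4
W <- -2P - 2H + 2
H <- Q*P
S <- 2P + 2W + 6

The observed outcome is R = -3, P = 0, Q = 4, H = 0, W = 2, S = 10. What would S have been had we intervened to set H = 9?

Under do(H=9), the mechanism H <- Q*P is discarded; H is fixed at 9.
W = -2P - 2H + 2  [with P=0, H=9]  = -16
S = 2P + 2W + 6  [with P=0, W=-16]  = -26

-26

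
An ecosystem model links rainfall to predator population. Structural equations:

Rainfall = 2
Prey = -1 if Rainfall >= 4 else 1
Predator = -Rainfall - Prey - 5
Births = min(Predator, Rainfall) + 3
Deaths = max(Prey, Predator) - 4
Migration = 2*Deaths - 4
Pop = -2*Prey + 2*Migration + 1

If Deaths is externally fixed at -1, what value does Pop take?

-13

Under do(Deaths=-1), the mechanism Deaths = max(Prey, Predator) - 4 is discarded; Deaths is fixed at -1.
Prey = -1 if Rainfall >= 4 else 1  [with Rainfall=2]  = 1
Migration = 2*Deaths - 4  [with Deaths=-1]  = -6
Pop = -2*Prey + 2*Migration + 1  [with Prey=1, Migration=-6]  = -13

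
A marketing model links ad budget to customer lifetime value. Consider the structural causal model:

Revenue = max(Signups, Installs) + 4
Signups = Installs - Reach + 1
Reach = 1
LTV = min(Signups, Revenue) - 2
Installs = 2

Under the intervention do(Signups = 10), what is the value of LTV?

8

do(Signups=10) replaces the equation Signups = Installs - Reach + 1 with the constant Signups = 10.
Revenue = max(Signups, Installs) + 4  [with Signups=10, Installs=2]  = 14
LTV = min(Signups, Revenue) - 2  [with Signups=10, Revenue=14]  = 8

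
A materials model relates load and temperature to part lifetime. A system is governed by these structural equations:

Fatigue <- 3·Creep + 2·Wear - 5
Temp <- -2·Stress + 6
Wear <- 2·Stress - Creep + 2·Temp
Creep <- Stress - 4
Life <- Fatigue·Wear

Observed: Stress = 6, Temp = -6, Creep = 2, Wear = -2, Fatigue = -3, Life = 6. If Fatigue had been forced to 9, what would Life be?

The intervention breaks the incoming arrows to Fatigue: Fatigue <- 3·Creep + 2·Wear - 5 no longer applies, and Fatigue = 9.
Temp = -2·Stress + 6  [with Stress=6]  = -6
Creep = Stress - 4  [with Stress=6]  = 2
Wear = 2·Stress - Creep + 2·Temp  [with Stress=6, Creep=2, Temp=-6]  = -2
Life = Fatigue·Wear  [with Fatigue=9, Wear=-2]  = -18

-18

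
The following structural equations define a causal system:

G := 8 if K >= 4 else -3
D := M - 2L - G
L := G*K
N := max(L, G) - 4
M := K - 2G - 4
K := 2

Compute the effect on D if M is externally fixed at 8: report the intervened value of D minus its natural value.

4

Intervening sets M = 8 and removes its equation (M := K - 2G - 4).
G = 8 if K >= 4 else -3  [with K=2]  = -3
L = G*K  [with G=-3, K=2]  = -6
D = M - 2L - G  [with M=8, L=-6, G=-3]  = 23
Without intervention: G = 8 if K >= 4 else -3  [with K=2]  = -3; L = G*K  [with G=-3, K=2]  = -6; M = K - 2G - 4  [with K=2, G=-3]  = 4; D = M - 2L - G  [with M=4, L=-6, G=-3]  = 19.
Change = 23 − 19 = 4.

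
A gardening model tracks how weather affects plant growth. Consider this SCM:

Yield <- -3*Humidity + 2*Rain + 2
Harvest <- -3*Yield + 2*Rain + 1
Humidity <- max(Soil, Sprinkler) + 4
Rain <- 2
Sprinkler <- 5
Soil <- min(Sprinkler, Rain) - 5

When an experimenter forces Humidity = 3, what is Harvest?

Under do(Humidity=3), the mechanism Humidity <- max(Soil, Sprinkler) + 4 is discarded; Humidity is fixed at 3.
Yield = -3*Humidity + 2*Rain + 2  [with Humidity=3, Rain=2]  = -3
Harvest = -3*Yield + 2*Rain + 1  [with Yield=-3, Rain=2]  = 14

14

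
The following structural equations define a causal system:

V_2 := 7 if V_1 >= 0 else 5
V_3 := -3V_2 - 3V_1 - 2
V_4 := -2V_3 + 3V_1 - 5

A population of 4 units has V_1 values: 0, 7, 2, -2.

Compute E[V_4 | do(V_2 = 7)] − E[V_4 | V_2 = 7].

Every unit gets V_2=7 under the intervention. V_4 values become 41, 104, 59, 23; E[V_4|do(V_2=7)] = 56.75.
Conditioning on V_2=7 selects the 3 unit(s) with V_1 ∈ {0, 7, 2}. Their V_4 values: 41, 104, 59. Mean = 68.
Difference = 56.75 − 68 = -11.25.

-11.25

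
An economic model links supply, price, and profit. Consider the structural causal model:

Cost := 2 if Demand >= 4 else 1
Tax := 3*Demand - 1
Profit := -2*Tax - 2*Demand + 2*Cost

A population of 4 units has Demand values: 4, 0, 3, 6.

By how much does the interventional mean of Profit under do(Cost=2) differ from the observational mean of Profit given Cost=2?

14

do(Cost=2) breaks Cost's dependence on Demand. With Cost=2 fixed, Profit across the units is -26, 6, -18, -42, mean -20.
Observing Cost=2 restricts to units where Cost's equation naturally yields 2: Demand ∈ {4, 6}. In that subpopulation Profit = -26, -42, mean -34.
Difference = -20 − (-34) = 14.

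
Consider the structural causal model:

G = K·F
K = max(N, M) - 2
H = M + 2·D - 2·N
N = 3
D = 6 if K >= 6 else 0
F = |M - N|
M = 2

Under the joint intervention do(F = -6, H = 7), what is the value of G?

-6

The joint intervention fixes F = -6, H = 7, removing each variable's own equation.
K = max(N, M) - 2  [with N=3, M=2]  = 1
G = K·F  [with K=1, F=-6]  = -6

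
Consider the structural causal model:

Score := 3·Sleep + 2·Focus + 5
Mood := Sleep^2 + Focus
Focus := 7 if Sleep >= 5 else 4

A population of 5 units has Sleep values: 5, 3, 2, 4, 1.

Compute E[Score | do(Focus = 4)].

22

The intervention sets Focus=4 in all 5 units regardless of Sleep. Recomputing Score per unit gives 28, 22, 19, 25, 16; average 22.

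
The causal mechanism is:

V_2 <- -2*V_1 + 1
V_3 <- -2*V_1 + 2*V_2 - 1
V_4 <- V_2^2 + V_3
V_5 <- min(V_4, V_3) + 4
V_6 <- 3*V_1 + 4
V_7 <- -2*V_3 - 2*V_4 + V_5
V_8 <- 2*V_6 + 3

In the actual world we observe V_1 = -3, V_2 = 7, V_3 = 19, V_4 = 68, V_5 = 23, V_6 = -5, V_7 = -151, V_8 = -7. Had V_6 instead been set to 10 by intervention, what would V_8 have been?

23

Intervening sets V_6 = 10 and removes its equation (V_6 <- 3*V_1 + 4).
V_8 = 2*V_6 + 3  [with V_6=10]  = 23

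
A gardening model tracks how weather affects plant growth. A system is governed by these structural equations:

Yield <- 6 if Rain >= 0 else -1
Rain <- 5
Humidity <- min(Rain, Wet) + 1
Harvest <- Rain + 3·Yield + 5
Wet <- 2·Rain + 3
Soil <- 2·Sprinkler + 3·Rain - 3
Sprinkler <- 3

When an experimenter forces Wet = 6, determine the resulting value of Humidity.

Intervening sets Wet = 6 and removes its equation (Wet <- 2·Rain + 3).
Humidity = min(Rain, Wet) + 1  [with Rain=5, Wet=6]  = 6

6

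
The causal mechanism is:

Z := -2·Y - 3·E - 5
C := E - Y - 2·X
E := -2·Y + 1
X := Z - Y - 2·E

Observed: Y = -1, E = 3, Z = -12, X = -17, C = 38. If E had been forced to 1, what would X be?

-7

Under do(E=1), the mechanism E := -2·Y + 1 is discarded; E is fixed at 1.
Z = -2·Y - 3·E - 5  [with Y=-1, E=1]  = -6
X = Z - Y - 2·E  [with Z=-6, Y=-1, E=1]  = -7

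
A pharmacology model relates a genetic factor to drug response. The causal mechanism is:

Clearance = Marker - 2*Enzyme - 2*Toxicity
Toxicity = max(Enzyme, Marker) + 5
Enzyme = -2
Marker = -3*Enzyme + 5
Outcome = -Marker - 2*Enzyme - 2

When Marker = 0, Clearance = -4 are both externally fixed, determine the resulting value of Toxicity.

5

The joint intervention fixes Marker = 0, Clearance = -4, removing each variable's own equation.
Toxicity = max(Enzyme, Marker) + 5  [with Enzyme=-2, Marker=0]  = 5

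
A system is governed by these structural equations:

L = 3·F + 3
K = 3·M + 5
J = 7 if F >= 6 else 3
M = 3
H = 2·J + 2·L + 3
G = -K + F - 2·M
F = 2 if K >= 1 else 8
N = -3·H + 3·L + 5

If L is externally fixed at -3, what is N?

-13

do(L=-3) replaces the equation L = 3·F + 3 with the constant L = -3.
K = 3·M + 5  [with M=3]  = 14
F = 2 if K >= 1 else 8  [with K=14]  = 2
J = 7 if F >= 6 else 3  [with F=2]  = 3
H = 2·J + 2·L + 3  [with J=3, L=-3]  = 3
N = -3·H + 3·L + 5  [with H=3, L=-3]  = -13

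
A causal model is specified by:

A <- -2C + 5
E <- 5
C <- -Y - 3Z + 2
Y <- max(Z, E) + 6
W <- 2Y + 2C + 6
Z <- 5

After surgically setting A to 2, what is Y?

11

do(A=2) replaces the equation A <- -2C + 5 with the constant A = 2.
Y is not downstream of the intervention, so its value is determined by the original equations.
Y = max(Z, E) + 6  [with Z=5, E=5]  = 11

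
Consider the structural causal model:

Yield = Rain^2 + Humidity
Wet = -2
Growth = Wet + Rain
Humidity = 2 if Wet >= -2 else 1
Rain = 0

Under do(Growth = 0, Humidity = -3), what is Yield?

-3

Setting Growth = 0, Humidity = -3 by intervention discards those variables' equations.
Yield = Rain^2 + Humidity  [with Rain=0, Humidity=-3]  = -3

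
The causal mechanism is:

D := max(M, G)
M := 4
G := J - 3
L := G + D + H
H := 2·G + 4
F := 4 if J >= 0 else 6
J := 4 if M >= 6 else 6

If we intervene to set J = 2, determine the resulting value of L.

Under do(J=2), the mechanism J := 4 if M >= 6 else 6 is discarded; J is fixed at 2.
G = J - 3  [with J=2]  = -1
D = max(M, G)  [with M=4, G=-1]  = 4
H = 2·G + 4  [with G=-1]  = 2
L = G + D + H  [with G=-1, D=4, H=2]  = 5

5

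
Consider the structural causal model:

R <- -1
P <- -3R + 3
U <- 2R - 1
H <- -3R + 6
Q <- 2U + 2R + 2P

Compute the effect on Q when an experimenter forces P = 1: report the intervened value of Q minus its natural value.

-10

Under do(P=1), the mechanism P <- -3R + 3 is discarded; P is fixed at 1.
U = 2R - 1  [with R=-1]  = -3
Q = 2U + 2R + 2P  [with U=-3, R=-1, P=1]  = -6
Without intervention: P = -3R + 3  [with R=-1]  = 6; U = 2R - 1  [with R=-1]  = -3; Q = 2U + 2R + 2P  [with U=-3, R=-1, P=6]  = 4.
Change = -6 − 4 = -10.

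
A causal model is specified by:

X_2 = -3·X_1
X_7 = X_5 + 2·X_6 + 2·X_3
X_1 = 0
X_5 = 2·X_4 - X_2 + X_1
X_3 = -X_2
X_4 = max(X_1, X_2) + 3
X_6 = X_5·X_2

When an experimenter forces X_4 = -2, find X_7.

The intervention breaks the incoming arrows to X_4: X_4 = max(X_1, X_2) + 3 no longer applies, and X_4 = -2.
X_2 = -3·X_1  [with X_1=0]  = 0
X_3 = -X_2  [with X_2=0]  = 0
X_5 = 2·X_4 - X_2 + X_1  [with X_4=-2, X_2=0, X_1=0]  = -4
X_6 = X_5·X_2  [with X_5=-4, X_2=0]  = 0
X_7 = X_5 + 2·X_6 + 2·X_3  [with X_5=-4, X_6=0, X_3=0]  = -4

-4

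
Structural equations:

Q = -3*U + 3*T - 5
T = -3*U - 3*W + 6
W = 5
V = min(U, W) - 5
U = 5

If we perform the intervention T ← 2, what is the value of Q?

-14

The intervention breaks the incoming arrows to T: T = -3*U - 3*W + 6 no longer applies, and T = 2.
Q = -3*U + 3*T - 5  [with U=5, T=2]  = -14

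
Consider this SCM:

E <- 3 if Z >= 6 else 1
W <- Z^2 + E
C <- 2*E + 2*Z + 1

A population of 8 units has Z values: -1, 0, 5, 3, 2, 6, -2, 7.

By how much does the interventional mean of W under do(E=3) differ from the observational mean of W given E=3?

Under do(E=3), E's equation is replaced by E=3 for every unit. Per-unit W: 4, 3, 28, 12, 7, 39, 7, 52. Mean = 19.
E[W|E=3] averages over only the 2 units with E=3 (Z = 6, 7): W = 39, 52, mean 45.5.
Difference = 19 − 45.5 = -26.5.

-26.5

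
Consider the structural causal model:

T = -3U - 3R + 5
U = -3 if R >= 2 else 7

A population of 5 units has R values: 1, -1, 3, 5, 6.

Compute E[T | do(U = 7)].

The intervention sets U=7 in all 5 units regardless of R. Recomputing T per unit gives -19, -13, -25, -31, -34; average -24.4.

-24.4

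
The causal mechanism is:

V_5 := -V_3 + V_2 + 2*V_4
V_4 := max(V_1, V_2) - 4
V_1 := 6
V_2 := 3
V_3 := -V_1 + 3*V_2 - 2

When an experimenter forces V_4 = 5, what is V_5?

Intervening sets V_4 = 5 and removes its equation (V_4 := max(V_1, V_2) - 4).
V_3 = -V_1 + 3*V_2 - 2  [with V_1=6, V_2=3]  = 1
V_5 = -V_3 + V_2 + 2*V_4  [with V_3=1, V_2=3, V_4=5]  = 12

12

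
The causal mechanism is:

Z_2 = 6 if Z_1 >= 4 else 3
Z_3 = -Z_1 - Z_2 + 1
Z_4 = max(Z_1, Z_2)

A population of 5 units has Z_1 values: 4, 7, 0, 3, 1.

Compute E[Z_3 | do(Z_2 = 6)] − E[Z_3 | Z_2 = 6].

2.5

do(Z_2=6) breaks Z_2's dependence on Z_1. With Z_2=6 fixed, Z_3 across the units is -9, -12, -5, -8, -6, mean -8.
Observing Z_2=6 restricts to units where Z_2's equation naturally yields 6: Z_1 ∈ {4, 7}. In that subpopulation Z_3 = -9, -12, mean -10.5.
Difference = -8 − (-10.5) = 2.5.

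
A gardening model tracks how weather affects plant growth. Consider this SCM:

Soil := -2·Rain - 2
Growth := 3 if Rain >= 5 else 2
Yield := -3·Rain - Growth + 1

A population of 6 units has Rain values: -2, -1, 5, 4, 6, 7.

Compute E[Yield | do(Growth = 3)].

-11.5

Every unit gets Growth=3 under the intervention. Yield values become 4, 1, -17, -14, -20, -23; E[Yield|do(Growth=3)] = -11.5.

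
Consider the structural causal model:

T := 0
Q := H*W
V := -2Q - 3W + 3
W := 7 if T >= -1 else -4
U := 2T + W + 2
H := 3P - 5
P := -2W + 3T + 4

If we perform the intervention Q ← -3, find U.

9

do(Q=-3) replaces the equation Q := H*W with the constant Q = -3.
U is not downstream of the intervention, so its value is determined by the original equations.
W = 7 if T >= -1 else -4  [with T=0]  = 7
U = 2T + W + 2  [with T=0, W=7]  = 9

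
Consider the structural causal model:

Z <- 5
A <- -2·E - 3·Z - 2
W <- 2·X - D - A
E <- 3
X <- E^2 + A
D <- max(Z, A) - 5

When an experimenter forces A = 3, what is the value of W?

21

The intervention breaks the incoming arrows to A: A <- -2·E - 3·Z - 2 no longer applies, and A = 3.
X = E^2 + A  [with E=3, A=3]  = 12
D = max(Z, A) - 5  [with Z=5, A=3]  = 0
W = 2·X - D - A  [with X=12, D=0, A=3]  = 21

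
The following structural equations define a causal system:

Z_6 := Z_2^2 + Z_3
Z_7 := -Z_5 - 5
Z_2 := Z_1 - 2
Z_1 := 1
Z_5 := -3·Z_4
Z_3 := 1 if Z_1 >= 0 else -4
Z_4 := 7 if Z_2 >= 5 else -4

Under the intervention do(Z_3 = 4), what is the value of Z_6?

5

The intervention breaks the incoming arrows to Z_3: Z_3 := 1 if Z_1 >= 0 else -4 no longer applies, and Z_3 = 4.
Z_2 = Z_1 - 2  [with Z_1=1]  = -1
Z_6 = Z_2^2 + Z_3  [with Z_2=-1, Z_3=4]  = 5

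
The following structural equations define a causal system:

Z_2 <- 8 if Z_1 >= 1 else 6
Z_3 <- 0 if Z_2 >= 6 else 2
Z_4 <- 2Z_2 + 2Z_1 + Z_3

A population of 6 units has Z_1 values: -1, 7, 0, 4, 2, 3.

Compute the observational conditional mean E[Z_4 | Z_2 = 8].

24

Conditioning on Z_2=8 selects the 4 unit(s) with Z_1 ∈ {7, 4, 2, 3}. Their Z_4 values: 30, 24, 20, 22. Mean = 24.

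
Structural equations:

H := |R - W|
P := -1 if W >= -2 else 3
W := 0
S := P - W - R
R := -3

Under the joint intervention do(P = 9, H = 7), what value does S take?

12

The joint intervention fixes P = 9, H = 7, removing each variable's own equation.
S = P - W - R  [with P=9, W=0, R=-3]  = 12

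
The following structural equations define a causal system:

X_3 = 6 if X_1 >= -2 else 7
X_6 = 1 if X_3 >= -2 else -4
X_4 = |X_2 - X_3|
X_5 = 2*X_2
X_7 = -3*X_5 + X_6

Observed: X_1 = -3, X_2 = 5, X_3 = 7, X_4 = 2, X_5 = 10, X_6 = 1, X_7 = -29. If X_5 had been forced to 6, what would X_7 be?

Under do(X_5=6), the mechanism X_5 = 2*X_2 is discarded; X_5 is fixed at 6.
X_3 = 6 if X_1 >= -2 else 7  [with X_1=-3]  = 7
X_6 = 1 if X_3 >= -2 else -4  [with X_3=7]  = 1
X_7 = -3*X_5 + X_6  [with X_5=6, X_6=1]  = -17

-17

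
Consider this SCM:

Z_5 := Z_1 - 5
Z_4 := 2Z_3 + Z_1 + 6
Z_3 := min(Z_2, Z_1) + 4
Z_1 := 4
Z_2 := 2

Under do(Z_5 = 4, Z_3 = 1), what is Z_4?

12

Under do(Z_5 = 4, Z_3 = 1), each intervened variable's structural equation is replaced by its fixed value.
Z_4 = 2Z_3 + Z_1 + 6  [with Z_3=1, Z_1=4]  = 12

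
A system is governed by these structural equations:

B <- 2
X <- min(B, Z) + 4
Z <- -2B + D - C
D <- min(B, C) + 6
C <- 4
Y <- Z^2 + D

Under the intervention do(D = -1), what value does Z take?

The intervention breaks the incoming arrows to D: D <- min(B, C) + 6 no longer applies, and D = -1.
Z = -2B + D - C  [with B=2, D=-1, C=4]  = -9

-9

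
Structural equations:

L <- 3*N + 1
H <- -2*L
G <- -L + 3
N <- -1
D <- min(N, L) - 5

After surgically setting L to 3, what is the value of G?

0

The intervention breaks the incoming arrows to L: L <- 3*N + 1 no longer applies, and L = 3.
G = -L + 3  [with L=3]  = 0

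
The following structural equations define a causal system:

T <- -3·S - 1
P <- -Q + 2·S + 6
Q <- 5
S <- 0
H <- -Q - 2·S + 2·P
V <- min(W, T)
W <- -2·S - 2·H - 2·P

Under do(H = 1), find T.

-1

Intervening sets H = 1 and removes its equation (H <- -Q - 2·S + 2·P).
No directed path runs from H to T, so T keeps its natural value.
T = -3·S - 1  [with S=0]  = -1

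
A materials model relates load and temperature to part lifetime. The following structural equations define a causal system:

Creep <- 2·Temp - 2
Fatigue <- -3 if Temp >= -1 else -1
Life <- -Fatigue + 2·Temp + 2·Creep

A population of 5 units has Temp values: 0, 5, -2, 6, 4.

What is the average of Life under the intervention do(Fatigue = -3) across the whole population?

14.6

Every unit gets Fatigue=-3 under the intervention. Life values become -1, 29, -13, 35, 23; E[Life|do(Fatigue=-3)] = 14.6.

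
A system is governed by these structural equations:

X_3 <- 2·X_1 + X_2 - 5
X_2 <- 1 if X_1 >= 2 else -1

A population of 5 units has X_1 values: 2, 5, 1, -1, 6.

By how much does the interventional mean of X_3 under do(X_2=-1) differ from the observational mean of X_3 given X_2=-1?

Under do(X_2=-1), X_2's equation is replaced by X_2=-1 for every unit. Per-unit X_3: -2, 4, -4, -8, 6. Mean = -0.8.
E[X_3|X_2=-1] averages over only the 2 units with X_2=-1 (X_1 = 1, -1): X_3 = -4, -8, mean -6.
Difference = -0.8 − (-6) = 5.2.

5.2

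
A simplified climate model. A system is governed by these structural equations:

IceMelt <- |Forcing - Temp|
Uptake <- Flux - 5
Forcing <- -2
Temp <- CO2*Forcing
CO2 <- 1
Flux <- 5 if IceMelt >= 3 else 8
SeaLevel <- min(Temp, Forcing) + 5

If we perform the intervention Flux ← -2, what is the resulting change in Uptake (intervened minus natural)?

Intervening sets Flux = -2 and removes its equation (Flux <- 5 if IceMelt >= 3 else 8).
Uptake = Flux - 5  [with Flux=-2]  = -7
Without intervention: Temp = CO2*Forcing  [with CO2=1, Forcing=-2]  = -2; IceMelt = |Forcing - Temp|  [with Forcing=-2, Temp=-2]  = 0; Flux = 5 if IceMelt >= 3 else 8  [with IceMelt=0]  = 8; Uptake = Flux - 5  [with Flux=8]  = 3.
Change = -7 − 3 = -10.

-10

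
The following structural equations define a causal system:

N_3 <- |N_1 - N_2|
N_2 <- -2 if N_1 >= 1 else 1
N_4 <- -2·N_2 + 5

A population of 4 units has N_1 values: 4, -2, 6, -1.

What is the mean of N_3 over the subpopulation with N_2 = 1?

2.5

Observing N_2=1 restricts to units where N_2's equation naturally yields 1: N_1 ∈ {-2, -1}. In that subpopulation N_3 = 3, 2, mean 2.5.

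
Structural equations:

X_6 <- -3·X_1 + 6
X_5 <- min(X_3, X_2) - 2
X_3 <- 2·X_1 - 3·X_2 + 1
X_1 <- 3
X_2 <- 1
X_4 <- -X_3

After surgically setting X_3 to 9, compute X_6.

The intervention breaks the incoming arrows to X_3: X_3 <- 2·X_1 - 3·X_2 + 1 no longer applies, and X_3 = 9.
No directed path runs from X_3 to X_6, so X_6 keeps its natural value.
X_6 = -3·X_1 + 6  [with X_1=3]  = -3

-3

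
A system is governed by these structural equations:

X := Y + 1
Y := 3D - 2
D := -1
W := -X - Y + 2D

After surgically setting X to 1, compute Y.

-5

Under do(X=1), the mechanism X := Y + 1 is discarded; X is fixed at 1.
Since Y is not a descendant of the intervened variable, it is unaffected.
Y = 3D - 2  [with D=-1]  = -5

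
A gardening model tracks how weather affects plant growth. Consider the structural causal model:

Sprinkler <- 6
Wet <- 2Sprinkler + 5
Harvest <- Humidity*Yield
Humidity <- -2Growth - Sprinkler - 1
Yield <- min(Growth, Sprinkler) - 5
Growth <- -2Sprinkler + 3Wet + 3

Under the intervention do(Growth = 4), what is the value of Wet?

Under do(Growth=4), the mechanism Growth <- -2Sprinkler + 3Wet + 3 is discarded; Growth is fixed at 4.
Since Wet is not a descendant of the intervened variable, it is unaffected.
Wet = 2Sprinkler + 5  [with Sprinkler=6]  = 17

17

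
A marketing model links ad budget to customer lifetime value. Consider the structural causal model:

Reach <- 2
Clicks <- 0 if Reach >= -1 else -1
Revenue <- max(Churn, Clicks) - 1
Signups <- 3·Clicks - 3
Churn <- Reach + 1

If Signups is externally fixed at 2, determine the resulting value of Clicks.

0

Under do(Signups=2), the mechanism Signups <- 3·Clicks - 3 is discarded; Signups is fixed at 2.
Since Clicks is not a descendant of the intervened variable, it is unaffected.
Clicks = 0 if Reach >= -1 else -1  [with Reach=2]  = 0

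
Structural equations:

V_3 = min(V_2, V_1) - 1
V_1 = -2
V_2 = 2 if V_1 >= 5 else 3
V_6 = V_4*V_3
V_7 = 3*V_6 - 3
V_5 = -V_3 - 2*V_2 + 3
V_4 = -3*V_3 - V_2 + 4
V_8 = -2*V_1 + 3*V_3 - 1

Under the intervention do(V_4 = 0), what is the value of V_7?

The intervention breaks the incoming arrows to V_4: V_4 = -3*V_3 - V_2 + 4 no longer applies, and V_4 = 0.
V_2 = 2 if V_1 >= 5 else 3  [with V_1=-2]  = 3
V_3 = min(V_2, V_1) - 1  [with V_2=3, V_1=-2]  = -3
V_6 = V_4*V_3  [with V_4=0, V_3=-3]  = 0
V_7 = 3*V_6 - 3  [with V_6=0]  = -3

-3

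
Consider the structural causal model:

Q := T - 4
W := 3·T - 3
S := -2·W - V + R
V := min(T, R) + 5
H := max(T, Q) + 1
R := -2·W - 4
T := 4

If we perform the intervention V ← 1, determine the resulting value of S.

Intervening sets V = 1 and removes its equation (V := min(T, R) + 5).
W = 3·T - 3  [with T=4]  = 9
R = -2·W - 4  [with W=9]  = -22
S = -2·W - V + R  [with W=9, V=1, R=-22]  = -41

-41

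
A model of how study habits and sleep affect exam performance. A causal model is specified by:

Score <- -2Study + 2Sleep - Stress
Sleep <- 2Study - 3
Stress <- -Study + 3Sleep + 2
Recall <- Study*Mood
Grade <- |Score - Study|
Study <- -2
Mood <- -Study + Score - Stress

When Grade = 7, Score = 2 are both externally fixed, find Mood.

Under do(Grade = 7, Score = 2), each intervened variable's structural equation is replaced by its fixed value.
Sleep = 2Study - 3  [with Study=-2]  = -7
Stress = -Study + 3Sleep + 2  [with Study=-2, Sleep=-7]  = -17
Mood = -Study + Score - Stress  [with Study=-2, Score=2, Stress=-17]  = 21

21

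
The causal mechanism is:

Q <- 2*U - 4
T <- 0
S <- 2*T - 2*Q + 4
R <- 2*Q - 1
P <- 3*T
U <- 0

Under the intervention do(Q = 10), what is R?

Intervening sets Q = 10 and removes its equation (Q <- 2*U - 4).
R = 2*Q - 1  [with Q=10]  = 19

19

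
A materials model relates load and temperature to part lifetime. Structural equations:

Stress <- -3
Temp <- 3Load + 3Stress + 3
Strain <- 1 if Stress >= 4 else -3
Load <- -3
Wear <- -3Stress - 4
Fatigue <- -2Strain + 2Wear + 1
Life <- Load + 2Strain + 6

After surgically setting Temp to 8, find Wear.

5

Intervening sets Temp = 8 and removes its equation (Temp <- 3Load + 3Stress + 3).
No directed path runs from Temp to Wear, so Wear keeps its natural value.
Wear = -3Stress - 4  [with Stress=-3]  = 5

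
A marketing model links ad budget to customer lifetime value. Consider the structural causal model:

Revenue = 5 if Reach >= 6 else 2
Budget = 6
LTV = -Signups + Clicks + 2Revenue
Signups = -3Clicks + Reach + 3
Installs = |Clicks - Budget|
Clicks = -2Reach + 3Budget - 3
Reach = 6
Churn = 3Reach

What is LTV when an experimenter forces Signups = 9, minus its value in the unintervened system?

-9

do(Signups=9) replaces the equation Signups = -3Clicks + Reach + 3 with the constant Signups = 9.
Clicks = -2Reach + 3Budget - 3  [with Reach=6, Budget=6]  = 3
Revenue = 5 if Reach >= 6 else 2  [with Reach=6]  = 5
LTV = -Signups + Clicks + 2Revenue  [with Signups=9, Clicks=3, Revenue=5]  = 4
Without intervention: Clicks = -2Reach + 3Budget - 3  [with Reach=6, Budget=6]  = 3; Signups = -3Clicks + Reach + 3  [with Clicks=3, Reach=6]  = 0; Revenue = 5 if Reach >= 6 else 2  [with Reach=6]  = 5; LTV = -Signups + Clicks + 2Revenue  [with Signups=0, Clicks=3, Revenue=5]  = 13.
Change = 4 − 13 = -9.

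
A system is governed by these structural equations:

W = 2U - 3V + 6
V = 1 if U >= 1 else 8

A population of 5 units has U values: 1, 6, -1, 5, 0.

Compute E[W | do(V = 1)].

do(V=1) breaks V's dependence on U. With V=1 fixed, W across the units is 5, 15, 1, 13, 3, mean 7.4.

7.4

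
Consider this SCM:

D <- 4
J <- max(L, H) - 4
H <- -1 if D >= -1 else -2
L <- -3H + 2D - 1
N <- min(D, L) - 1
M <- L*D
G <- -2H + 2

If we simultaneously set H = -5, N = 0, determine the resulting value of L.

Under do(H = -5, N = 0), each intervened variable's structural equation is replaced by its fixed value.
L = -3H + 2D - 1  [with H=-5, D=4]  = 22

22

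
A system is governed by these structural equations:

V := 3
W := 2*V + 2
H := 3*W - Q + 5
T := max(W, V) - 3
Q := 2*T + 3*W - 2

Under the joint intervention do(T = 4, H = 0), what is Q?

The joint intervention fixes T = 4, H = 0, removing each variable's own equation.
W = 2*V + 2  [with V=3]  = 8
Q = 2*T + 3*W - 2  [with T=4, W=8]  = 30

30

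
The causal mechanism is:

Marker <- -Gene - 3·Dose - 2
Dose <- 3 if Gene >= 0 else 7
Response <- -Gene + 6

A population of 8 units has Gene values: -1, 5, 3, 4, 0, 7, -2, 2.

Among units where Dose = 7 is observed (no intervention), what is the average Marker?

-21.5

Observing Dose=7 restricts to units where Dose's equation naturally yields 7: Gene ∈ {-1, -2}. In that subpopulation Marker = -22, -21, mean -21.5.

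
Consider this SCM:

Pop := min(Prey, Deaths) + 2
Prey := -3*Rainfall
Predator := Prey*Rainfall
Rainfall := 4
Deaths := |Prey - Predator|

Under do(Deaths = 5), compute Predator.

-48

Under do(Deaths=5), the mechanism Deaths := |Prey - Predator| is discarded; Deaths is fixed at 5.
Since Predator is not a descendant of the intervened variable, it is unaffected.
Prey = -3*Rainfall  [with Rainfall=4]  = -12
Predator = Prey*Rainfall  [with Prey=-12, Rainfall=4]  = -48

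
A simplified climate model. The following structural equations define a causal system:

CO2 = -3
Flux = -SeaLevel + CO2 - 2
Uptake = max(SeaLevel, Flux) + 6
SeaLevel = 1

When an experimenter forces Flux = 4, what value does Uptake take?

10

The intervention breaks the incoming arrows to Flux: Flux = -SeaLevel + CO2 - 2 no longer applies, and Flux = 4.
Uptake = max(SeaLevel, Flux) + 6  [with SeaLevel=1, Flux=4]  = 10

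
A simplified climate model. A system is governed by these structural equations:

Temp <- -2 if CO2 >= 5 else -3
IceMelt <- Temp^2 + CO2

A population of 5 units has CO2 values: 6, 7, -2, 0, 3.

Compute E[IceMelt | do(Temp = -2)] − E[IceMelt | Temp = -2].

-3.7

do(Temp=-2) breaks Temp's dependence on CO2. With Temp=-2 fixed, IceMelt across the units is 10, 11, 2, 4, 7, mean 6.8.
Observing Temp=-2 restricts to units where Temp's equation naturally yields -2: CO2 ∈ {6, 7}. In that subpopulation IceMelt = 10, 11, mean 10.5.
Difference = 6.8 − 10.5 = -3.7.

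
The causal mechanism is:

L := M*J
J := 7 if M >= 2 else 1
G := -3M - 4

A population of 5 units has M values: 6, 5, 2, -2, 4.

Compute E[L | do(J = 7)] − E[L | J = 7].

The intervention sets J=7 in all 5 units regardless of M. Recomputing L per unit gives 42, 35, 14, -14, 28; average 21.
E[L|J=7] averages over only the 4 units with J=7 (M = 6, 5, 2, 4): L = 42, 35, 14, 28, mean 29.75.
Difference = 21 − 29.75 = -8.75.

-8.75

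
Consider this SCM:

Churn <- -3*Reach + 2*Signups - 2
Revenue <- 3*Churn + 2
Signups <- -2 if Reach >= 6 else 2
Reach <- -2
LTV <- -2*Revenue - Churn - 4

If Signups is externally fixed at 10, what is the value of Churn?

24

The intervention breaks the incoming arrows to Signups: Signups <- -2 if Reach >= 6 else 2 no longer applies, and Signups = 10.
Churn = -3*Reach + 2*Signups - 2  [with Reach=-2, Signups=10]  = 24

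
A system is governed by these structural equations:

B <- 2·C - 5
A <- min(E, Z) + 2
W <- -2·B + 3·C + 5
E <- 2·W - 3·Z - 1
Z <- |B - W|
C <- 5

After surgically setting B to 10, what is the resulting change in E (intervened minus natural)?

-35

do(B=10) replaces the equation B <- 2·C - 5 with the constant B = 10.
W = -2·B + 3·C + 5  [with B=10, C=5]  = 0
Z = |B - W|  [with B=10, W=0]  = 10
E = 2·W - 3·Z - 1  [with W=0, Z=10]  = -31
Without intervention: B = 2·C - 5  [with C=5]  = 5; W = -2·B + 3·C + 5  [with B=5, C=5]  = 10; Z = |B - W|  [with B=5, W=10]  = 5; E = 2·W - 3·Z - 1  [with W=10, Z=5]  = 4.
Change = -31 − 4 = -35.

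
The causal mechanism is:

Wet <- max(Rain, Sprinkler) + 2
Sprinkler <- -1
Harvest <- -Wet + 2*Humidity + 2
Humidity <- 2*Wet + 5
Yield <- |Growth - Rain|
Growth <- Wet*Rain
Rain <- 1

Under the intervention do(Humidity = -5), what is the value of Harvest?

Under do(Humidity=-5), the mechanism Humidity <- 2*Wet + 5 is discarded; Humidity is fixed at -5.
Wet = max(Rain, Sprinkler) + 2  [with Rain=1, Sprinkler=-1]  = 3
Harvest = -Wet + 2*Humidity + 2  [with Wet=3, Humidity=-5]  = -11

-11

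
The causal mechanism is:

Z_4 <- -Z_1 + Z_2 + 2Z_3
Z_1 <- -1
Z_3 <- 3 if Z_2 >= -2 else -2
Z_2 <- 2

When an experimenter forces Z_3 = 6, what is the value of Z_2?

2

Under do(Z_3=6), the mechanism Z_3 <- 3 if Z_2 >= -2 else -2 is discarded; Z_3 is fixed at 6.
Since Z_2 is not a descendant of the intervened variable, it is unaffected.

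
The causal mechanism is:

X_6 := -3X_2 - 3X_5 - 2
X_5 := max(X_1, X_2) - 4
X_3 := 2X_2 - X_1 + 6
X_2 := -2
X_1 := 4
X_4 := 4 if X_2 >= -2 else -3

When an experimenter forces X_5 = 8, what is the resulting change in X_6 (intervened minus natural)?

-24

The intervention breaks the incoming arrows to X_5: X_5 := max(X_1, X_2) - 4 no longer applies, and X_5 = 8.
X_6 = -3X_2 - 3X_5 - 2  [with X_2=-2, X_5=8]  = -20
Without intervention: X_5 = max(X_1, X_2) - 4  [with X_1=4, X_2=-2]  = 0; X_6 = -3X_2 - 3X_5 - 2  [with X_2=-2, X_5=0]  = 4.
Change = -20 − 4 = -24.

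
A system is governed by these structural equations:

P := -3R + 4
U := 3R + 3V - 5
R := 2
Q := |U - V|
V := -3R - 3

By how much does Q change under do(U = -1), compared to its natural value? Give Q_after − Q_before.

-9

The intervention breaks the incoming arrows to U: U := 3R + 3V - 5 no longer applies, and U = -1.
V = -3R - 3  [with R=2]  = -9
Q = |U - V|  [with U=-1, V=-9]  = 8
Without intervention: V = -3R - 3  [with R=2]  = -9; U = 3R + 3V - 5  [with R=2, V=-9]  = -26; Q = |U - V|  [with U=-26, V=-9]  = 17.
Change = 8 − 17 = -9.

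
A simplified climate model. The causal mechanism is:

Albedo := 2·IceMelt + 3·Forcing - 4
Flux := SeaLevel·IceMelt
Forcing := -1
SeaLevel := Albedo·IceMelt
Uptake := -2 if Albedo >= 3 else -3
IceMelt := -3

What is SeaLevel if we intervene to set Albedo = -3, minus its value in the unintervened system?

The intervention breaks the incoming arrows to Albedo: Albedo := 2·IceMelt + 3·Forcing - 4 no longer applies, and Albedo = -3.
SeaLevel = Albedo·IceMelt  [with Albedo=-3, IceMelt=-3]  = 9
Without intervention: Albedo = 2·IceMelt + 3·Forcing - 4  [with IceMelt=-3, Forcing=-1]  = -13; SeaLevel = Albedo·IceMelt  [with Albedo=-13, IceMelt=-3]  = 39.
Change = 9 − 39 = -30.

-30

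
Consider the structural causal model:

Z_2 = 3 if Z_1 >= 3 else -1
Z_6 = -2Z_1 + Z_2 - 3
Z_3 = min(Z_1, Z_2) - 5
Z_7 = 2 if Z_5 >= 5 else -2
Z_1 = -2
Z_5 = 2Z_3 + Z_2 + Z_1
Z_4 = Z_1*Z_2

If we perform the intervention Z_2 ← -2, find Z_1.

Under do(Z_2=-2), the mechanism Z_2 = 3 if Z_1 >= 3 else -1 is discarded; Z_2 is fixed at -2.
Z_1 is not downstream of the intervention, so its value is determined by the original equations.

-2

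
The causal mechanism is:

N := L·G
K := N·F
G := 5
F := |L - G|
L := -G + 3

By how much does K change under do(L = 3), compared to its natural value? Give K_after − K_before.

100

do(L=3) replaces the equation L := -G + 3 with the constant L = 3.
F = |L - G|  [with L=3, G=5]  = 2
N = L·G  [with L=3, G=5]  = 15
K = N·F  [with N=15, F=2]  = 30
Without intervention: L = -G + 3  [with G=5]  = -2; F = |L - G|  [with L=-2, G=5]  = 7; N = L·G  [with L=-2, G=5]  = -10; K = N·F  [with N=-10, F=7]  = -70.
Change = 30 − (-70) = 100.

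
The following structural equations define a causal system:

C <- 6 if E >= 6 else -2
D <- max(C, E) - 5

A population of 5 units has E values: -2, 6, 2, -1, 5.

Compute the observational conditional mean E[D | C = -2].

-4

Conditioning on C=-2 selects the 4 unit(s) with E ∈ {-2, 2, -1, 5}. Their D values: -7, -3, -6, 0. Mean = -4.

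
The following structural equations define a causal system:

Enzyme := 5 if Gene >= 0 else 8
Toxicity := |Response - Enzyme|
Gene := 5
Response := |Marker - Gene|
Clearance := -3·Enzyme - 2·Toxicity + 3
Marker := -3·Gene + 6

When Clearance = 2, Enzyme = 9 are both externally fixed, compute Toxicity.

5

The joint intervention fixes Clearance = 2, Enzyme = 9, removing each variable's own equation.
Marker = -3·Gene + 6  [with Gene=5]  = -9
Response = |Marker - Gene|  [with Marker=-9, Gene=5]  = 14
Toxicity = |Response - Enzyme|  [with Response=14, Enzyme=9]  = 5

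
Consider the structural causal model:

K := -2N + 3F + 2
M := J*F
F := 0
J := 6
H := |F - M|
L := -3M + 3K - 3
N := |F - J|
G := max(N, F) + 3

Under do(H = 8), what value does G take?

The intervention breaks the incoming arrows to H: H := |F - M| no longer applies, and H = 8.
G is not downstream of the intervention, so its value is determined by the original equations.
N = |F - J|  [with F=0, J=6]  = 6
G = max(N, F) + 3  [with N=6, F=0]  = 9

9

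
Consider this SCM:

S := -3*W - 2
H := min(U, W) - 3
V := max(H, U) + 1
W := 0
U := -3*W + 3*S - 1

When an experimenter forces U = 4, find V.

5

do(U=4) replaces the equation U := -3*W + 3*S - 1 with the constant U = 4.
H = min(U, W) - 3  [with U=4, W=0]  = -3
V = max(H, U) + 1  [with H=-3, U=4]  = 5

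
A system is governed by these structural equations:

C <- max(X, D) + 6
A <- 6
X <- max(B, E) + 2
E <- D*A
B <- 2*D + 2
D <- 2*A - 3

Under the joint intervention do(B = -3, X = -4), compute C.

15

The joint intervention fixes B = -3, X = -4, removing each variable's own equation.
D = 2*A - 3  [with A=6]  = 9
C = max(X, D) + 6  [with X=-4, D=9]  = 15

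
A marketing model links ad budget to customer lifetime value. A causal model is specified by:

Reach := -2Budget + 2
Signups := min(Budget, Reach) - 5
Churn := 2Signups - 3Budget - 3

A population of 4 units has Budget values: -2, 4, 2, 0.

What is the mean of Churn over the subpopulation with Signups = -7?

-17

E[Churn|Signups=-7] averages over only the 2 units with Signups=-7 (Budget = -2, 2): Churn = -11, -23, mean -17.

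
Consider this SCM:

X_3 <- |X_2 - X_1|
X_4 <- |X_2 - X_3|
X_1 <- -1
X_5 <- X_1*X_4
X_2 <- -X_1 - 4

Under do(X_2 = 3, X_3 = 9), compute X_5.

-6

Under do(X_2 = 3, X_3 = 9), each intervened variable's structural equation is replaced by its fixed value.
X_4 = |X_2 - X_3|  [with X_2=3, X_3=9]  = 6
X_5 = X_1*X_4  [with X_1=-1, X_4=6]  = -6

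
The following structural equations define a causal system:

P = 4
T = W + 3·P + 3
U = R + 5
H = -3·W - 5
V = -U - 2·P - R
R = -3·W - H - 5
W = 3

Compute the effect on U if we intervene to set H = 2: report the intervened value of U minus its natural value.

-16

Under do(H=2), the mechanism H = -3·W - 5 is discarded; H is fixed at 2.
R = -3·W - H - 5  [with W=3, H=2]  = -16
U = R + 5  [with R=-16]  = -11
Without intervention: H = -3·W - 5  [with W=3]  = -14; R = -3·W - H - 5  [with W=3, H=-14]  = 0; U = R + 5  [with R=0]  = 5.
Change = -11 − 5 = -16.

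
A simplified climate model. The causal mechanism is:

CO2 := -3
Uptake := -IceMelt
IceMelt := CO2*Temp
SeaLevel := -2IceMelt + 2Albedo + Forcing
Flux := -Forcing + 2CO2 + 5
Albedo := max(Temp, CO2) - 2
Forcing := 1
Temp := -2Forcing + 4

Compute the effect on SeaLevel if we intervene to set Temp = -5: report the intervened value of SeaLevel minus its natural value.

-52

The intervention breaks the incoming arrows to Temp: Temp := -2Forcing + 4 no longer applies, and Temp = -5.
IceMelt = CO2*Temp  [with CO2=-3, Temp=-5]  = 15
Albedo = max(Temp, CO2) - 2  [with Temp=-5, CO2=-3]  = -5
SeaLevel = -2IceMelt + 2Albedo + Forcing  [with IceMelt=15, Albedo=-5, Forcing=1]  = -39
Without intervention: Temp = -2Forcing + 4  [with Forcing=1]  = 2; IceMelt = CO2*Temp  [with CO2=-3, Temp=2]  = -6; Albedo = max(Temp, CO2) - 2  [with Temp=2, CO2=-3]  = 0; SeaLevel = -2IceMelt + 2Albedo + Forcing  [with IceMelt=-6, Albedo=0, Forcing=1]  = 13.
Change = -39 − 13 = -52.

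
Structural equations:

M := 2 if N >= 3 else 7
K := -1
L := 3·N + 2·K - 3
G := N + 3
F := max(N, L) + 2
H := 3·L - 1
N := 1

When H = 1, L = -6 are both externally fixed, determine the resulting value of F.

3

Under do(H = 1, L = -6), each intervened variable's structural equation is replaced by its fixed value.
F = max(N, L) + 2  [with N=1, L=-6]  = 3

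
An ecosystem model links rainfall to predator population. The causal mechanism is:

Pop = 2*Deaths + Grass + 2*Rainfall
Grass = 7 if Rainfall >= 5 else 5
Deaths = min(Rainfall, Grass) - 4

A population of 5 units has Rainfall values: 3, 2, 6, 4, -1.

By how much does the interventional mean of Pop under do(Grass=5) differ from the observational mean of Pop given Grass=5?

Every unit gets Grass=5 under the intervention. Pop values become 9, 5, 19, 13, -7; E[Pop|do(Grass=5)] = 7.8.
Observing Grass=5 restricts to units where Grass's equation naturally yields 5: Rainfall ∈ {3, 2, 4, -1}. In that subpopulation Pop = 9, 5, 13, -7, mean 5.
Difference = 7.8 − 5 = 2.8.

2.8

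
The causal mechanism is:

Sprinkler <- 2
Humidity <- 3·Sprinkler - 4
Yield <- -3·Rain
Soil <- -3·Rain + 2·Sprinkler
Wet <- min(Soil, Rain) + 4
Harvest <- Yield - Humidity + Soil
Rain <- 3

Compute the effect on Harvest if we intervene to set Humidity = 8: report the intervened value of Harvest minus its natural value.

Under do(Humidity=8), the mechanism Humidity <- 3·Sprinkler - 4 is discarded; Humidity is fixed at 8.
Soil = -3·Rain + 2·Sprinkler  [with Rain=3, Sprinkler=2]  = -5
Yield = -3·Rain  [with Rain=3]  = -9
Harvest = Yield - Humidity + Soil  [with Yield=-9, Humidity=8, Soil=-5]  = -22
Without intervention: Soil = -3·Rain + 2·Sprinkler  [with Rain=3, Sprinkler=2]  = -5; Humidity = 3·Sprinkler - 4  [with Sprinkler=2]  = 2; Yield = -3·Rain  [with Rain=3]  = -9; Harvest = Yield - Humidity + Soil  [with Yield=-9, Humidity=2, Soil=-5]  = -16.
Change = -22 − (-16) = -6.

-6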